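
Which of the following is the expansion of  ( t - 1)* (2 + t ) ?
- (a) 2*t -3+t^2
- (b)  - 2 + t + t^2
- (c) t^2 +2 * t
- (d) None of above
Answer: b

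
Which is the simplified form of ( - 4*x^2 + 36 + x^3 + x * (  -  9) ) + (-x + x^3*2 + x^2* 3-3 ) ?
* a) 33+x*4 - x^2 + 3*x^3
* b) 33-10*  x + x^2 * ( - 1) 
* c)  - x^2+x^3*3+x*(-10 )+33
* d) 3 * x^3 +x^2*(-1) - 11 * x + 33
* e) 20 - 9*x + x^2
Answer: c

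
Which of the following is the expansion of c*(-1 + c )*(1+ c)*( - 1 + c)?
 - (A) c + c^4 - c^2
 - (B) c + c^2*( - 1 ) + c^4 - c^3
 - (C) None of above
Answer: B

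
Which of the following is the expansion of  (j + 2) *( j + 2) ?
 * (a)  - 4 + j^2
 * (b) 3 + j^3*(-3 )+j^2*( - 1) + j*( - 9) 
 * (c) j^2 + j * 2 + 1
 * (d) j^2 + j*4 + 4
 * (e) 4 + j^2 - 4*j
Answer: d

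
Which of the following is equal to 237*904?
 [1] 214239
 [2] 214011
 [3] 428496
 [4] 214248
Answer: 4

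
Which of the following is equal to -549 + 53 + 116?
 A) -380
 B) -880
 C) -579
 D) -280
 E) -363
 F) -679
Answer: A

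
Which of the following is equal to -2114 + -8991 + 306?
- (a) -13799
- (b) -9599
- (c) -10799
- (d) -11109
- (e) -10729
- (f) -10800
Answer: c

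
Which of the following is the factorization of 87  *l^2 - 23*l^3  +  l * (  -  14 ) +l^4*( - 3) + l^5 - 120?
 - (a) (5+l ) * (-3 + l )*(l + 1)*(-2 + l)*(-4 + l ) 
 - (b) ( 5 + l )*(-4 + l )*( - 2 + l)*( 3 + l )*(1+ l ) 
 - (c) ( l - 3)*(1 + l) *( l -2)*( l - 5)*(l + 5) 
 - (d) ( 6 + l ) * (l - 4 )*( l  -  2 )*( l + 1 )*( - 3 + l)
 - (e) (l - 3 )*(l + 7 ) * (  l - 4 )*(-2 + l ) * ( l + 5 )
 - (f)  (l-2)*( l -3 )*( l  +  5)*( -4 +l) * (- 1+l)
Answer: a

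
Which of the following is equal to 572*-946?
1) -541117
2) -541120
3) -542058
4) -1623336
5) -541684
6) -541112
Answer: 6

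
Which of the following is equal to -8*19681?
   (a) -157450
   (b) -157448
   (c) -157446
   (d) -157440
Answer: b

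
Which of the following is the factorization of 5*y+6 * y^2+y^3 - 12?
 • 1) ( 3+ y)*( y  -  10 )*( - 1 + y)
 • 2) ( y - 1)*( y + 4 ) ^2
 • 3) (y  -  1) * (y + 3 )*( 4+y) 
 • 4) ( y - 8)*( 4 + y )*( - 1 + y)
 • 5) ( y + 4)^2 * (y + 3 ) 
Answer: 3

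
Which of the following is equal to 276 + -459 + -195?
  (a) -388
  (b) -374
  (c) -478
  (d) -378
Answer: d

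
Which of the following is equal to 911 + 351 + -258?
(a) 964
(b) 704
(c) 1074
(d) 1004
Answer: d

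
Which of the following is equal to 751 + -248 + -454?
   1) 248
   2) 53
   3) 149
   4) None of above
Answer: 4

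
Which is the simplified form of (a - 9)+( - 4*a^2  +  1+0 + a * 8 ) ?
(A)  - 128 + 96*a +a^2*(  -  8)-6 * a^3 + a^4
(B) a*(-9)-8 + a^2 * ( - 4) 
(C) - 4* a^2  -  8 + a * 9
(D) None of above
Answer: C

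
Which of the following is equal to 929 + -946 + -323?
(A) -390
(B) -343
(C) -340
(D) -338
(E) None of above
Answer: C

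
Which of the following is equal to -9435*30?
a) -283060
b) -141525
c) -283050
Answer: c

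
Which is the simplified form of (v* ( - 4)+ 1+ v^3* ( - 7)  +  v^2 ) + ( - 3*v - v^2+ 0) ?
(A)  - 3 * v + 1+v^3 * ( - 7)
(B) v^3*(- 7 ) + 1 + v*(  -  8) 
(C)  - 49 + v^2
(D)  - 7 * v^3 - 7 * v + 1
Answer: D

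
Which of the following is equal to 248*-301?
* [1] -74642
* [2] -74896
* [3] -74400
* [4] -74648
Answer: 4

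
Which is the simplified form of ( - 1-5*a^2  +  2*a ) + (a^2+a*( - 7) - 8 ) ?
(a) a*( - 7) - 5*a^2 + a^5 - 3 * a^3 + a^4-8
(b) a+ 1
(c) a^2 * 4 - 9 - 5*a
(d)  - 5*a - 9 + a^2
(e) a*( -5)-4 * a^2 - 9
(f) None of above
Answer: e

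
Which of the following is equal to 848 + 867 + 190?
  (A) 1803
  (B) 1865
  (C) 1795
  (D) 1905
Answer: D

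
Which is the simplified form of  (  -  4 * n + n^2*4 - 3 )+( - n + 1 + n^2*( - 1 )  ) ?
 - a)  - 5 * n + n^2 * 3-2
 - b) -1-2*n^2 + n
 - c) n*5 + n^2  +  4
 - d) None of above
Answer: a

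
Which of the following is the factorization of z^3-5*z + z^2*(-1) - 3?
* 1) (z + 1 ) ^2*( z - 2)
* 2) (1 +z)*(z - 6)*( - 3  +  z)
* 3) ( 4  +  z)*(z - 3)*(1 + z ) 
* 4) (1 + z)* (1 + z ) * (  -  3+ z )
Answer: 4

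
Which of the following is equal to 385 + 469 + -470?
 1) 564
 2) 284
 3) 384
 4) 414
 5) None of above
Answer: 3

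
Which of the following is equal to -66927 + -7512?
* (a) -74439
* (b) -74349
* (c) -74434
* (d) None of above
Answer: a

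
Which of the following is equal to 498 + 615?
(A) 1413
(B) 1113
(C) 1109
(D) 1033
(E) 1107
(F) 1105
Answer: B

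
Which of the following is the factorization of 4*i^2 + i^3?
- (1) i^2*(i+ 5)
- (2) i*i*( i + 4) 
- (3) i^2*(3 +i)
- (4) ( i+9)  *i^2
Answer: 2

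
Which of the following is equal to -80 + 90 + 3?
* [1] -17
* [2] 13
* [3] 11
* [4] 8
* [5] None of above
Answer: 2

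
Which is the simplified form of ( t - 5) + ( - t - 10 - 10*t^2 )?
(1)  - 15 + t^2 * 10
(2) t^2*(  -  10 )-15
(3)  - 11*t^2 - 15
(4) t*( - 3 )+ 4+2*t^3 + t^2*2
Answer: 2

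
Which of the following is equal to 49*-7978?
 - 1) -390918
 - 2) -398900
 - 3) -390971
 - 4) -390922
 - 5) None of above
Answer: 4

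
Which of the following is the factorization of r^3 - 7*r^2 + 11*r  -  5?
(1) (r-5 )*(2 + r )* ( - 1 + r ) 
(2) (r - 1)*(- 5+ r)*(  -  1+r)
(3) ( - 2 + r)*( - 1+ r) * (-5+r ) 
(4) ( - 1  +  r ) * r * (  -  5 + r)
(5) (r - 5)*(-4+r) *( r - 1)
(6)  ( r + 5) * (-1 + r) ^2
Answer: 2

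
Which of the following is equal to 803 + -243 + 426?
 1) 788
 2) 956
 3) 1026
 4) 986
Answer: 4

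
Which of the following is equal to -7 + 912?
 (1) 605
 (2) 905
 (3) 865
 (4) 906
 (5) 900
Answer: 2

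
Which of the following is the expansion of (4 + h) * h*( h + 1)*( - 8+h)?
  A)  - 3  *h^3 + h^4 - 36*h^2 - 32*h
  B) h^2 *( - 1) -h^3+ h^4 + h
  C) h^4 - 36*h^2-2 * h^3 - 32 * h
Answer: A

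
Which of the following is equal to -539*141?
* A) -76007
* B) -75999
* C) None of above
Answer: B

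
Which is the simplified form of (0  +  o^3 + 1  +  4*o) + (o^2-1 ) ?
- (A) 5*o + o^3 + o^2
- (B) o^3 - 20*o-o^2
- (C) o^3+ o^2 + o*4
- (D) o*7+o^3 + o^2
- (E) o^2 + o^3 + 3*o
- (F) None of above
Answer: C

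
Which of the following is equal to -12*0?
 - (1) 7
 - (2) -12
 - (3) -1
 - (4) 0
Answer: 4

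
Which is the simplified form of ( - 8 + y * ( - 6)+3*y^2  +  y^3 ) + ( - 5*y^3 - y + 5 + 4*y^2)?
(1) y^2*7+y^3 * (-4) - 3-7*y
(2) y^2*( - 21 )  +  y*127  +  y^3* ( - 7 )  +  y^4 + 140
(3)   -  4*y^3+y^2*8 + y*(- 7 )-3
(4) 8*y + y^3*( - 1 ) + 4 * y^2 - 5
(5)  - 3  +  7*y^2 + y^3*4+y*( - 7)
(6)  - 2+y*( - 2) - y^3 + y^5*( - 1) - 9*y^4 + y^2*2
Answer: 1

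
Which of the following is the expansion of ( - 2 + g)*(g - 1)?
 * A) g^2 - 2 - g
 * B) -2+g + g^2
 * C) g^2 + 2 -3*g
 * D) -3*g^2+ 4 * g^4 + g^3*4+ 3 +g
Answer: C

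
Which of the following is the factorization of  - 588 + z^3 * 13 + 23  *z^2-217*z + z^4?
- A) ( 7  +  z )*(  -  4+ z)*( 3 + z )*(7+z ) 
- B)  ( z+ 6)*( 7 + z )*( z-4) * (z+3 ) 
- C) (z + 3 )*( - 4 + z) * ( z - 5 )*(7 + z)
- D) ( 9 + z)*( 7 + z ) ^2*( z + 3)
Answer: A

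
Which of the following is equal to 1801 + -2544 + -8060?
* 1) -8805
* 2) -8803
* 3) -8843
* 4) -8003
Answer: 2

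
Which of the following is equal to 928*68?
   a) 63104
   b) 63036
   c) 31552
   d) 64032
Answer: a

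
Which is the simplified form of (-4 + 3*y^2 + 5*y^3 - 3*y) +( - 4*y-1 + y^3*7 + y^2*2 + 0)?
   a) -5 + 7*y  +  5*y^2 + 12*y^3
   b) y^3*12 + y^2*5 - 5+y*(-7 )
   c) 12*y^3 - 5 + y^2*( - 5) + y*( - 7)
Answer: b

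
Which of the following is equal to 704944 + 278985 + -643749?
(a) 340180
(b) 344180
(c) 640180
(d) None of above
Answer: a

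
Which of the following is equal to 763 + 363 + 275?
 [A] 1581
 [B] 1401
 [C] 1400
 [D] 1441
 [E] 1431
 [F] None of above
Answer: B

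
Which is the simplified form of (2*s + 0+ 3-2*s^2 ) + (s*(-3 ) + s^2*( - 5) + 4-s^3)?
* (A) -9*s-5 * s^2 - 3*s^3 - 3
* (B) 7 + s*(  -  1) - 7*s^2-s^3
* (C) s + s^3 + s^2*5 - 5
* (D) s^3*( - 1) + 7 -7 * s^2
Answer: B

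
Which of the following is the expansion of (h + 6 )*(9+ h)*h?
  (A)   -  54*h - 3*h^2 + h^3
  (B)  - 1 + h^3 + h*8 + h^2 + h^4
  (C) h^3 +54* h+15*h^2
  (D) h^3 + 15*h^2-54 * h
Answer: C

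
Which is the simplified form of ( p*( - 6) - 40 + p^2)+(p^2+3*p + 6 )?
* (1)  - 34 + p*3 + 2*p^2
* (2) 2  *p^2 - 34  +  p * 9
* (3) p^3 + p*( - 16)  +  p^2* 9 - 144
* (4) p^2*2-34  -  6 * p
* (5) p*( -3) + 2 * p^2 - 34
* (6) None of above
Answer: 5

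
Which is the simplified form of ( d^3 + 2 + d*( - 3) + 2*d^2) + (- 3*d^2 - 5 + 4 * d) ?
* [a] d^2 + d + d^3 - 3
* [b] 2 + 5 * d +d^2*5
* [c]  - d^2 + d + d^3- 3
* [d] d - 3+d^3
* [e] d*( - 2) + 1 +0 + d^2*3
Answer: c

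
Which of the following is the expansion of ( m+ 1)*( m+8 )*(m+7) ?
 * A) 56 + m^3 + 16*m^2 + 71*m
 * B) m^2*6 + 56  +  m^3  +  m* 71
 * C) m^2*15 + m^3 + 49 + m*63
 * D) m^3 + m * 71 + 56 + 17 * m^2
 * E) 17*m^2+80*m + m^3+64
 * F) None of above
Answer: A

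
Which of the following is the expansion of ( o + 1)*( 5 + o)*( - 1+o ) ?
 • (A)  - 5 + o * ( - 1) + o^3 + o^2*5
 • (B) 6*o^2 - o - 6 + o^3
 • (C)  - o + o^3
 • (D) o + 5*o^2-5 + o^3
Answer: A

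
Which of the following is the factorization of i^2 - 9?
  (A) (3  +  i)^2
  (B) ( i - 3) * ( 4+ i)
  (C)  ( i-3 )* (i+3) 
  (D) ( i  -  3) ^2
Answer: C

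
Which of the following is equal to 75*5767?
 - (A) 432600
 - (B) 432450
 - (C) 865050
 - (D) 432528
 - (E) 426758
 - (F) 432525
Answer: F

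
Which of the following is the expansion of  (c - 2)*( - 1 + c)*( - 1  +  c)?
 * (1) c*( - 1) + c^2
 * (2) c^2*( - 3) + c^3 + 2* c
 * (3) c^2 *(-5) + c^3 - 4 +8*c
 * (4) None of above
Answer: 4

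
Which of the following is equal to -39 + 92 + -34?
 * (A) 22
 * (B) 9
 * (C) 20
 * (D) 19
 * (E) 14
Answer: D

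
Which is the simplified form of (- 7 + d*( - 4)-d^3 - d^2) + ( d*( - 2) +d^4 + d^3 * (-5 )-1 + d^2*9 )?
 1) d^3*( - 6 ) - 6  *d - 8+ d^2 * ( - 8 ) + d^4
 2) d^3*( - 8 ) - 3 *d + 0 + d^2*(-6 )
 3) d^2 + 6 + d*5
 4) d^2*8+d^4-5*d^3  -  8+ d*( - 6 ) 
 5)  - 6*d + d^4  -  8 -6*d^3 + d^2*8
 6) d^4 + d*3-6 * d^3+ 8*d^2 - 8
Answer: 5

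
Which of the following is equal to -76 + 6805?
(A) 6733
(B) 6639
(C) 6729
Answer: C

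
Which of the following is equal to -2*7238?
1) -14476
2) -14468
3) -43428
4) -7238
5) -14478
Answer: 1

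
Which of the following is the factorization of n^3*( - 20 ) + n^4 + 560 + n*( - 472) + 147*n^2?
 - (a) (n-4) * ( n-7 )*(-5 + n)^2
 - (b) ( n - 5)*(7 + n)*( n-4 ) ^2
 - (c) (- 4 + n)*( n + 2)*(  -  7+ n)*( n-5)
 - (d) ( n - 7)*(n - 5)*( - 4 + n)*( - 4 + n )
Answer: d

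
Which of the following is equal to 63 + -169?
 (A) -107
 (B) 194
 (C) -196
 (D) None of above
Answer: D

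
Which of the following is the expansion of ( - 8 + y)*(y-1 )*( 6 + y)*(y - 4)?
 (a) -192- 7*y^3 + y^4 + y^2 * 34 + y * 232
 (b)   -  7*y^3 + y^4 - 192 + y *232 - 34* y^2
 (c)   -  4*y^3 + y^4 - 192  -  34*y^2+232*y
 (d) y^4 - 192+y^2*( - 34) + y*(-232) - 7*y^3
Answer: b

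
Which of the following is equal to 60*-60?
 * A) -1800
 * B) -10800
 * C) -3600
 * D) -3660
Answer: C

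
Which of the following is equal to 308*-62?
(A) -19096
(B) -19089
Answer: A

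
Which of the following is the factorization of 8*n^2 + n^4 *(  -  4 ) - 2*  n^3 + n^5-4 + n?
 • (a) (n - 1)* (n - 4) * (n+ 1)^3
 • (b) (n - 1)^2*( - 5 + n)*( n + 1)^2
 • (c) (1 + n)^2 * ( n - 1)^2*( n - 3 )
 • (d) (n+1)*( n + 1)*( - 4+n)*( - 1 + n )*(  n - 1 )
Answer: d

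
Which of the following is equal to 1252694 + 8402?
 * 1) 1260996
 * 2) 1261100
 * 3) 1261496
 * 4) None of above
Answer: 4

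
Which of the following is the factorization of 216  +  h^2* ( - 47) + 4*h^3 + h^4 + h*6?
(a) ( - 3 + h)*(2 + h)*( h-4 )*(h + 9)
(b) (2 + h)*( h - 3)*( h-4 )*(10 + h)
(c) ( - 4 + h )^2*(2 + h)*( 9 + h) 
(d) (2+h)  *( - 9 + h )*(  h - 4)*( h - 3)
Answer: a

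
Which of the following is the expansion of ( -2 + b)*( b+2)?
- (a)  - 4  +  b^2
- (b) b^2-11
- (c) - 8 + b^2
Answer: a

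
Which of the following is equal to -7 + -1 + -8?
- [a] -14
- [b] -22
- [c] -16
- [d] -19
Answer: c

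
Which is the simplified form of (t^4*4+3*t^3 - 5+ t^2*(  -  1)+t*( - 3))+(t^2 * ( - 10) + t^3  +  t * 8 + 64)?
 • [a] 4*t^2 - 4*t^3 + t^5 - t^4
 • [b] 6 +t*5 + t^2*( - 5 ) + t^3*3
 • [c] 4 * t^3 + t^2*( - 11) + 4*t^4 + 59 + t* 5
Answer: c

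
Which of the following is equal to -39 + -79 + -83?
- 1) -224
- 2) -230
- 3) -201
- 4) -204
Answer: 3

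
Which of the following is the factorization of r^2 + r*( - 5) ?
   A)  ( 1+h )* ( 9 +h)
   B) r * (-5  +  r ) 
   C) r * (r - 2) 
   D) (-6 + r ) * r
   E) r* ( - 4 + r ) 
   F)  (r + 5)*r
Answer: B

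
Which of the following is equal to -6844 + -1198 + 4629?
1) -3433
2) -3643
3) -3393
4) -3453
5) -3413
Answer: 5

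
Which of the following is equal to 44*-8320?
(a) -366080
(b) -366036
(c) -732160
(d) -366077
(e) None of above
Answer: a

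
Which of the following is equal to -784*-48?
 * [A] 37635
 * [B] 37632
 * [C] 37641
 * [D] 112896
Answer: B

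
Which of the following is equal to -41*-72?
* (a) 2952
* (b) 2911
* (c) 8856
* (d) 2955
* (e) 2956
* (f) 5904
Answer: a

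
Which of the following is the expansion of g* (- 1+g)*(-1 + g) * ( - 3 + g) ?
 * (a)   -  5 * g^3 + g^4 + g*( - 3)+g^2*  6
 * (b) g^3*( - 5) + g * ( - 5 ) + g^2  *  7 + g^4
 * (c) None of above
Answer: c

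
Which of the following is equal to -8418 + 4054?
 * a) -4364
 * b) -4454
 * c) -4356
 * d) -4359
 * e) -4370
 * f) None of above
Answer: a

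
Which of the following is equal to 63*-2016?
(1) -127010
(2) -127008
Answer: 2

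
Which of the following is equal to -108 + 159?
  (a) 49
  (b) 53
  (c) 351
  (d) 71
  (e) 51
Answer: e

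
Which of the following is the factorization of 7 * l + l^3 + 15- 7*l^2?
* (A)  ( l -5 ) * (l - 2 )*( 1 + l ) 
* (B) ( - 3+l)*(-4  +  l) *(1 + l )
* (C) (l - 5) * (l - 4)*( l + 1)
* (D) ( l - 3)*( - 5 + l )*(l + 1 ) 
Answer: D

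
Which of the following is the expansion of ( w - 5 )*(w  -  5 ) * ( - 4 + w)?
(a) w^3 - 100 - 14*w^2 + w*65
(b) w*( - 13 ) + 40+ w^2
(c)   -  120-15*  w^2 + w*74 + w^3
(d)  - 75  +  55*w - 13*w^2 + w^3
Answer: a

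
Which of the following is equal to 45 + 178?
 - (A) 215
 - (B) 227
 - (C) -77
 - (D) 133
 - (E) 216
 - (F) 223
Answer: F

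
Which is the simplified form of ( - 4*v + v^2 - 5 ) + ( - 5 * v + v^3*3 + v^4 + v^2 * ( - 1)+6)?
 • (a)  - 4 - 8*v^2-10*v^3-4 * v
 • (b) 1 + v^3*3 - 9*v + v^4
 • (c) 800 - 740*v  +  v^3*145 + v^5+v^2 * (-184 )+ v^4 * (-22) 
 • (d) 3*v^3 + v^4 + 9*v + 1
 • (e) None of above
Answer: b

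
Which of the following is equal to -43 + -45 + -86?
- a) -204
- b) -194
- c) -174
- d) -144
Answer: c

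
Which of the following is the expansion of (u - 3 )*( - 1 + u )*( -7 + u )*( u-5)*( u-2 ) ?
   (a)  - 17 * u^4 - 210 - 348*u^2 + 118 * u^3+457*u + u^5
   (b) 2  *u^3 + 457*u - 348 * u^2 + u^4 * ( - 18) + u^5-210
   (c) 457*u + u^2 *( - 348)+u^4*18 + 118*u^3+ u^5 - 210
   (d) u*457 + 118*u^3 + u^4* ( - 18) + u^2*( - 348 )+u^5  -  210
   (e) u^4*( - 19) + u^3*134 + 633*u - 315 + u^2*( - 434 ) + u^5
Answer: d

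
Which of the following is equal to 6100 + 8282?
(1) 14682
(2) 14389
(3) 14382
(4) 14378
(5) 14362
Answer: 3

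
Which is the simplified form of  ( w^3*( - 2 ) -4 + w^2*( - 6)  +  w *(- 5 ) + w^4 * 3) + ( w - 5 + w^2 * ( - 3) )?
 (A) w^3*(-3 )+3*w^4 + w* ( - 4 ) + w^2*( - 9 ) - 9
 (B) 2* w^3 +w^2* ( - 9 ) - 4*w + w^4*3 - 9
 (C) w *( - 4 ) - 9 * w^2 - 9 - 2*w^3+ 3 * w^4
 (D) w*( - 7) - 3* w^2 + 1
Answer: C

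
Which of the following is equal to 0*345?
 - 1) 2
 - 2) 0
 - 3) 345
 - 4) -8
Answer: 2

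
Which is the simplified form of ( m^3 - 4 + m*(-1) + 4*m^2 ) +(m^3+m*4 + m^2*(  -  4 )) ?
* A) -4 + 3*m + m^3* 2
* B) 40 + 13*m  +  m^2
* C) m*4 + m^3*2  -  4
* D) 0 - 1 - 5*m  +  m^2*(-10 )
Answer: A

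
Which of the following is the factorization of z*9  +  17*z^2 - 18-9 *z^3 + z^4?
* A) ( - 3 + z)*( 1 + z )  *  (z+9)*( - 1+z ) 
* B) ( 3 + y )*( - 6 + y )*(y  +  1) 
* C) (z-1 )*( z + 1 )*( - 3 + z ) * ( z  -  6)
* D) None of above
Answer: C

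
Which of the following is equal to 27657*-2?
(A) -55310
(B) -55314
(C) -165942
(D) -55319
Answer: B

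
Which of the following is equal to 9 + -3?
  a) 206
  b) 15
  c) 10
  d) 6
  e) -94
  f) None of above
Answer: d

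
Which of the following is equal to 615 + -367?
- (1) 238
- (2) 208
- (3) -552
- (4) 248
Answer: 4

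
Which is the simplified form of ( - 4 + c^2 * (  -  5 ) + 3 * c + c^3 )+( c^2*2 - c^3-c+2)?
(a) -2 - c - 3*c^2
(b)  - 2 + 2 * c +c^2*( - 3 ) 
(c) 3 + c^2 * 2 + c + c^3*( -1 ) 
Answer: b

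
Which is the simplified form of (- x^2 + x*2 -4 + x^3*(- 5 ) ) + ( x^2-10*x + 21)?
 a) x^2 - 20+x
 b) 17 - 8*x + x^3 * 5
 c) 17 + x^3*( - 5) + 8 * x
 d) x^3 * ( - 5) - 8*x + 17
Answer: d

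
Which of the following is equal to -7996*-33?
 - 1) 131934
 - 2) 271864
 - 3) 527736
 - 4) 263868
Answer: 4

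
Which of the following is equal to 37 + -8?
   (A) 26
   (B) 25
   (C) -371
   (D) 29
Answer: D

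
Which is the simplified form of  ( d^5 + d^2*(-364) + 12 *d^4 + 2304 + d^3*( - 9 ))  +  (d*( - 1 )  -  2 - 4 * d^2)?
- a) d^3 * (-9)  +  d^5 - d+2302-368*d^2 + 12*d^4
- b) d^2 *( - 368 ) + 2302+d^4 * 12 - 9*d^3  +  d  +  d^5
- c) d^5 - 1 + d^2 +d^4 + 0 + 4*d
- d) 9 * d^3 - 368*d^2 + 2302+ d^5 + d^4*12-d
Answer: a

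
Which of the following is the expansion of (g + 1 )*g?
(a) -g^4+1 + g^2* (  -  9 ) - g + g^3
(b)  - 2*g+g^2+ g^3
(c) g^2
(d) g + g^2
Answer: d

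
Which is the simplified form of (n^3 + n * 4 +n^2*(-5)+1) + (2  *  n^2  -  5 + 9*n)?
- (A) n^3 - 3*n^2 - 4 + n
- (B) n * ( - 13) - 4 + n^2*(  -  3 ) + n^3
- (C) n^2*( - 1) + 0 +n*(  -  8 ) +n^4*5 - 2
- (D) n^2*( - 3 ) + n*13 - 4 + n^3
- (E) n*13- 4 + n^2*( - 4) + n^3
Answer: D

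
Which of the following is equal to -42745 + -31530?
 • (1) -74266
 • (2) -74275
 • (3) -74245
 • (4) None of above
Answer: 2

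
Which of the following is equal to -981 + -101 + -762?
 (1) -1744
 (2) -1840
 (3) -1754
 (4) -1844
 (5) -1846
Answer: 4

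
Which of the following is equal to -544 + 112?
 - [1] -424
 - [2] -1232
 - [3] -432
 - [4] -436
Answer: 3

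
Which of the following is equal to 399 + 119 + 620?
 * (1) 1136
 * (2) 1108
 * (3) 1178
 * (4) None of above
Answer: 4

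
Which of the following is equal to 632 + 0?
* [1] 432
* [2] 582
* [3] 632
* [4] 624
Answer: 3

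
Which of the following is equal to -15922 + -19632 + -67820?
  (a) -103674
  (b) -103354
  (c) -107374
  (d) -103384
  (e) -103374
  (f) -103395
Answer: e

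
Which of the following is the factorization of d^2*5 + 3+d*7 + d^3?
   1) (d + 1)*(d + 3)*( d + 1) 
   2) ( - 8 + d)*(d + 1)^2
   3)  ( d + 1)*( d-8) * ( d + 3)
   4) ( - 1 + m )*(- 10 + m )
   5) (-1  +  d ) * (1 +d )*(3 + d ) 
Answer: 1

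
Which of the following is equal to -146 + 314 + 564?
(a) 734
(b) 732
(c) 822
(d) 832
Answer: b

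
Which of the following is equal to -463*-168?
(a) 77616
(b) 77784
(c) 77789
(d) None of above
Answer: b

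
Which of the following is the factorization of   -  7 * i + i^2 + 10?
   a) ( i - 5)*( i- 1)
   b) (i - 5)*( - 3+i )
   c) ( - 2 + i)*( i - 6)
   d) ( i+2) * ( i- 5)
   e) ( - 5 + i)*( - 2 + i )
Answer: e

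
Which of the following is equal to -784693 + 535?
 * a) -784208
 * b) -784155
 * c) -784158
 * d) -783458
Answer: c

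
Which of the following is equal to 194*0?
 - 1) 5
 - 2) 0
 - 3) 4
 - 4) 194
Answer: 2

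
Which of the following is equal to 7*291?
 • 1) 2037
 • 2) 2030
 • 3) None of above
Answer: 1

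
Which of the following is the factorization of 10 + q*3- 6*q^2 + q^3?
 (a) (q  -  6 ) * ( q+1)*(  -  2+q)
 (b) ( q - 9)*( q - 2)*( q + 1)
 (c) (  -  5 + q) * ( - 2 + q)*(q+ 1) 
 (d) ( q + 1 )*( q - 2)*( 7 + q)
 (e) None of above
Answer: c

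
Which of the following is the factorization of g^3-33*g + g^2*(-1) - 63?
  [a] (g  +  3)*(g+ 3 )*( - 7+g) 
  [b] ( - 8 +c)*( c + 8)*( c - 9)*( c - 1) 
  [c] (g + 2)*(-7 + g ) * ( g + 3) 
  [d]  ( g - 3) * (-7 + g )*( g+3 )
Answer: a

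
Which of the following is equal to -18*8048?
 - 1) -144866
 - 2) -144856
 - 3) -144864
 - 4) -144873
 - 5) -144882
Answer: 3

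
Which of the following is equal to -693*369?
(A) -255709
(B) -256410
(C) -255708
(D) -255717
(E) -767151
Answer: D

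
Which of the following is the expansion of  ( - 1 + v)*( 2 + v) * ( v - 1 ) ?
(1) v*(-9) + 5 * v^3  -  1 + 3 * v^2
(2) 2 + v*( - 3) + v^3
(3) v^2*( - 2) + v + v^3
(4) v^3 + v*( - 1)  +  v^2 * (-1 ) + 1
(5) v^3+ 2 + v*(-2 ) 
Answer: 2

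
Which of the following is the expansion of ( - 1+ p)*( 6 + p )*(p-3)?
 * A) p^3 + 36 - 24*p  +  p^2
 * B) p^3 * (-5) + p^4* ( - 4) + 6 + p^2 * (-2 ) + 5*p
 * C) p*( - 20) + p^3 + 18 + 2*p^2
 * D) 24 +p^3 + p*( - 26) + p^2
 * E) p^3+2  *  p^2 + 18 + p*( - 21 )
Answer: E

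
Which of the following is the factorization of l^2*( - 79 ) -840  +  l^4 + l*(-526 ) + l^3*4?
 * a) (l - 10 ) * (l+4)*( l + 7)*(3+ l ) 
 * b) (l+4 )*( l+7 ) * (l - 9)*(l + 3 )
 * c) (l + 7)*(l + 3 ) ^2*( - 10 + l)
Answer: a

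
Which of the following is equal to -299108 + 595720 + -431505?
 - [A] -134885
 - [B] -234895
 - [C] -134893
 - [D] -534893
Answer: C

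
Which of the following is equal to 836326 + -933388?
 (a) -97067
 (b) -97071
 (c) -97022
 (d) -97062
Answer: d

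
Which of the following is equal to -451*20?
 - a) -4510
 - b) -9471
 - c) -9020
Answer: c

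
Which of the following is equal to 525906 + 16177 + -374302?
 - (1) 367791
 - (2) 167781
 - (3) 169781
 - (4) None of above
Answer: 2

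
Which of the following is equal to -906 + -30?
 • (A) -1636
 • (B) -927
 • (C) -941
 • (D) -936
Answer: D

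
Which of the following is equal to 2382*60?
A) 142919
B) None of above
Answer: B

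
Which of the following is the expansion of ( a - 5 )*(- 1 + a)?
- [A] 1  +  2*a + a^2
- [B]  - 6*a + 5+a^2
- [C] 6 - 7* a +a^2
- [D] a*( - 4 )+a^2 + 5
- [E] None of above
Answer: B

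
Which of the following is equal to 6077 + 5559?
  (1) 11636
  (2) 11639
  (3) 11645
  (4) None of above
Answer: 1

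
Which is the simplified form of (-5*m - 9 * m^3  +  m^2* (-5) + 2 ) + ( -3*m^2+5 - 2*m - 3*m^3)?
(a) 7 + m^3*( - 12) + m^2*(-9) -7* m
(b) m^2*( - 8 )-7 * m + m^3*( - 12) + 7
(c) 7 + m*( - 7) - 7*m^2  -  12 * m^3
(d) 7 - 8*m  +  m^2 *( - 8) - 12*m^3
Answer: b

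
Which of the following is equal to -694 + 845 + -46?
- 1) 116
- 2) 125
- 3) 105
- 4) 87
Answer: 3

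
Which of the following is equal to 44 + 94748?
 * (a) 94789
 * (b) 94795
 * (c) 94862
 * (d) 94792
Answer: d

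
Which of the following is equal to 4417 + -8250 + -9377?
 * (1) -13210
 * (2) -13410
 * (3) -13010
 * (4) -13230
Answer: 1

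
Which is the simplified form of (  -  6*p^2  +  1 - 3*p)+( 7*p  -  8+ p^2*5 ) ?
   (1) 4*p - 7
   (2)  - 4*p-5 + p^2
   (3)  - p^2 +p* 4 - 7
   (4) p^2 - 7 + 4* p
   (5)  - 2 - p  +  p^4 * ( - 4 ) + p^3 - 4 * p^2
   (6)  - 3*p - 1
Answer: 3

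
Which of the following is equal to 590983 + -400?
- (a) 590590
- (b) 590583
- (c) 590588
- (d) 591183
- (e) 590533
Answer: b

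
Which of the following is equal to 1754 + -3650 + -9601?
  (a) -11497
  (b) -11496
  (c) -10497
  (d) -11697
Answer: a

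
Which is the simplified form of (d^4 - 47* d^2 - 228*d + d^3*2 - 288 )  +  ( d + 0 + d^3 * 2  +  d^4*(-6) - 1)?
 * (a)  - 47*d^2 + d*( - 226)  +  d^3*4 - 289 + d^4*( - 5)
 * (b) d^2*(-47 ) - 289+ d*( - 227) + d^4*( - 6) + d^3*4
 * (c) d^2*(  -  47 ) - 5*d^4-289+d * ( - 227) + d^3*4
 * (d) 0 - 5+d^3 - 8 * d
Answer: c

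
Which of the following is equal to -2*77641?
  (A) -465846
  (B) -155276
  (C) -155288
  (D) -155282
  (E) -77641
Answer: D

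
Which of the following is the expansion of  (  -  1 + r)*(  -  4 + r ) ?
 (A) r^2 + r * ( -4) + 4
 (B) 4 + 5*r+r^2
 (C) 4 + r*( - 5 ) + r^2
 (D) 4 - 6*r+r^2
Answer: C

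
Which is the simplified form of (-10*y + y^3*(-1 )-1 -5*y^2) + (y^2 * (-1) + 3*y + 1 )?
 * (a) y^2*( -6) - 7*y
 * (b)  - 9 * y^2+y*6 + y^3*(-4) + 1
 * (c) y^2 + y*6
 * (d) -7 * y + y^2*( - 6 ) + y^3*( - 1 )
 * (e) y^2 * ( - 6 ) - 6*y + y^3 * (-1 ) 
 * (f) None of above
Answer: d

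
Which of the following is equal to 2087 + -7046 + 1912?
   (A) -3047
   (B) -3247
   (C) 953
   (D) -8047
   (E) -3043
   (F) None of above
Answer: A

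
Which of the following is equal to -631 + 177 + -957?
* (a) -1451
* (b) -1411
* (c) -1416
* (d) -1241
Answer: b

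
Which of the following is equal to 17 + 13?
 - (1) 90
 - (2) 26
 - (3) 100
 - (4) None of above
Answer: 4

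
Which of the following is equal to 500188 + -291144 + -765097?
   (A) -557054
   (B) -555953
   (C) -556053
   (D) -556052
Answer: C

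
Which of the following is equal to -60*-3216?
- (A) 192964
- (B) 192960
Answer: B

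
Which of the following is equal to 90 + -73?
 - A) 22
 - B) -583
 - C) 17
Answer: C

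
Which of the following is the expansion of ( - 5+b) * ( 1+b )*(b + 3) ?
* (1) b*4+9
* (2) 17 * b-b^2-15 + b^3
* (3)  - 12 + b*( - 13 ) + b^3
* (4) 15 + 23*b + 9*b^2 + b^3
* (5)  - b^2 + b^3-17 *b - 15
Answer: 5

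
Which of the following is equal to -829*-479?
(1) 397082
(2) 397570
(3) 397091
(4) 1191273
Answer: 3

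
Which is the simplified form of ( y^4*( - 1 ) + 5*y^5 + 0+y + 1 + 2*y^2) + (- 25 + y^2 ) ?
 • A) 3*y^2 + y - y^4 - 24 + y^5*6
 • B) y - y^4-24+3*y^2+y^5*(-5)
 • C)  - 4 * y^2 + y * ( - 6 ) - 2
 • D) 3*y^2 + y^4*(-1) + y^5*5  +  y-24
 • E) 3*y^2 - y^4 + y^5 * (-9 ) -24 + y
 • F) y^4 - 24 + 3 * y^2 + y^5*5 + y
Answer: D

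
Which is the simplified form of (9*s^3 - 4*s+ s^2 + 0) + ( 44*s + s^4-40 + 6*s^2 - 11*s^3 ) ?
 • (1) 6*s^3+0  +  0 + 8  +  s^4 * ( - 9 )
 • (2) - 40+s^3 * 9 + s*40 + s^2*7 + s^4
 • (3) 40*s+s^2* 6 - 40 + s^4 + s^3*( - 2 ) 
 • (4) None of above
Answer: 4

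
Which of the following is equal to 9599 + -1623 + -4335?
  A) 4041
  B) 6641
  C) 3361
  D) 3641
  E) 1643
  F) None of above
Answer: D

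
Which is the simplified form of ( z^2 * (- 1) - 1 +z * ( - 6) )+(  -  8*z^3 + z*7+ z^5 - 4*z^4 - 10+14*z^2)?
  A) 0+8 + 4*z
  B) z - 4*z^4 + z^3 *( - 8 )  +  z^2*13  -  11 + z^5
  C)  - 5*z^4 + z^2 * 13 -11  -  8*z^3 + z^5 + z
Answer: B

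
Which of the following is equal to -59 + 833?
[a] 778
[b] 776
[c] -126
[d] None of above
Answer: d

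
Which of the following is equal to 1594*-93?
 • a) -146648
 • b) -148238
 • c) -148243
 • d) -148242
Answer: d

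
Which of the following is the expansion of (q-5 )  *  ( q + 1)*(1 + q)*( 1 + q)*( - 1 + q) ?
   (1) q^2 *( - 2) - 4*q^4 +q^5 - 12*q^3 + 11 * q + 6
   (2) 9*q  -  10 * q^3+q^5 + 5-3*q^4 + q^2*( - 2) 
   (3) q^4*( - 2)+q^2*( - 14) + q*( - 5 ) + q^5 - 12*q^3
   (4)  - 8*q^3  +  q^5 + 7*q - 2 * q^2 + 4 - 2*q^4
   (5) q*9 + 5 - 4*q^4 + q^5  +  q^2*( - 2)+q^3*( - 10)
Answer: 2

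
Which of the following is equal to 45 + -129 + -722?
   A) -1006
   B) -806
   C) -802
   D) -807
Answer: B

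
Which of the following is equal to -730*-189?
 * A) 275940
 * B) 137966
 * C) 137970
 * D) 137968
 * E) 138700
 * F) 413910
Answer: C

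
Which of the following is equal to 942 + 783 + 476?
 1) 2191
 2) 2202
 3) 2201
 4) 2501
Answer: 3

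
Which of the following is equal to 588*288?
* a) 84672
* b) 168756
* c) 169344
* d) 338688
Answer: c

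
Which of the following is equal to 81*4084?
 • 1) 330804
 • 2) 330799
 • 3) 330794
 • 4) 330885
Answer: 1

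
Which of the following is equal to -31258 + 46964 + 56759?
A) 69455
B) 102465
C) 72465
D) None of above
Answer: C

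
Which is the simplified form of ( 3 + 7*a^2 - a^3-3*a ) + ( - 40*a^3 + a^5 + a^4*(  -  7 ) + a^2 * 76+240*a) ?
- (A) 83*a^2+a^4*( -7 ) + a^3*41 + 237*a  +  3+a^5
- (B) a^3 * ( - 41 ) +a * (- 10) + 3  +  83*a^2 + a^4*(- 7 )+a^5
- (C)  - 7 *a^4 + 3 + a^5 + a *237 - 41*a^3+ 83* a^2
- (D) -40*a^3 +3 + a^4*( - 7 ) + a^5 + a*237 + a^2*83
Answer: C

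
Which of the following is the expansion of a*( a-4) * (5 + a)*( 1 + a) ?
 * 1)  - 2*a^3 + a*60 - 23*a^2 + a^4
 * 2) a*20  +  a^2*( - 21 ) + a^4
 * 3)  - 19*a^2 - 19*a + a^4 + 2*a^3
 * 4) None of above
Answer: 4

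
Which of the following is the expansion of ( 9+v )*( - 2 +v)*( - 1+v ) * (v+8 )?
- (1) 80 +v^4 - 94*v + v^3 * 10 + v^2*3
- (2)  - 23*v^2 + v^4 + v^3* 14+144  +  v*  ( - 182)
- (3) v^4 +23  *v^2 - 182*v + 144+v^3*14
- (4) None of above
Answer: 3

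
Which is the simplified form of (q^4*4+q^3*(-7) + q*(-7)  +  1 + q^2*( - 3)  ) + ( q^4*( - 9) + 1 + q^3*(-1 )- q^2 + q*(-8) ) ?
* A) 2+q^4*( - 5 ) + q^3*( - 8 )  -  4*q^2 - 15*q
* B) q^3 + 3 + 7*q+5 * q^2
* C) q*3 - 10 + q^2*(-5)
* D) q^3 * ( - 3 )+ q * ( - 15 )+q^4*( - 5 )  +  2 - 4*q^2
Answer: A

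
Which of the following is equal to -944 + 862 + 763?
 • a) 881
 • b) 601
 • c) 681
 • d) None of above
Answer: c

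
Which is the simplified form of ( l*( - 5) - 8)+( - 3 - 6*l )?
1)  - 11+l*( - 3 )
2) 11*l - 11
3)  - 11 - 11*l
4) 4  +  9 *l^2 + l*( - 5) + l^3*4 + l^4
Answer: 3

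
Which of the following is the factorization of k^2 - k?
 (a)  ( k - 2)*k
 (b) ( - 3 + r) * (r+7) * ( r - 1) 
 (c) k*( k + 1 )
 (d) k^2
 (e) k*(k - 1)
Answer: e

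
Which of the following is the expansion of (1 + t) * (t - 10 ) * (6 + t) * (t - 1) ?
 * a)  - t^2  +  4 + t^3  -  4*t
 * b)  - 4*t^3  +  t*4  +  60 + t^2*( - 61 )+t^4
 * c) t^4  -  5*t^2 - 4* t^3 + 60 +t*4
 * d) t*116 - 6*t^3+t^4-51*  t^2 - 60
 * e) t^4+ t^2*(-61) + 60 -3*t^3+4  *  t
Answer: b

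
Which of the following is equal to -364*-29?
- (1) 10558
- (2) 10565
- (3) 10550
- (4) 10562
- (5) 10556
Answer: 5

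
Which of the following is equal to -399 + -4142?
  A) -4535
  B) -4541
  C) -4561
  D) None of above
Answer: B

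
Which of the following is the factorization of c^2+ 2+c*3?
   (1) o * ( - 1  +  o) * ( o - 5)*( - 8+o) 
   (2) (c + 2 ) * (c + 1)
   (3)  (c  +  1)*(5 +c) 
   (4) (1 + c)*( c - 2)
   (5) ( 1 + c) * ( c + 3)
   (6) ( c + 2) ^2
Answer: 2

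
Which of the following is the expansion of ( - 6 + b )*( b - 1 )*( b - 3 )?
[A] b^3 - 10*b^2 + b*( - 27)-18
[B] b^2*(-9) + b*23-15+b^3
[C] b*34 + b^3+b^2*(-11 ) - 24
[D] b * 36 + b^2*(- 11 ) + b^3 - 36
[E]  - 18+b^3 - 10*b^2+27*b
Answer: E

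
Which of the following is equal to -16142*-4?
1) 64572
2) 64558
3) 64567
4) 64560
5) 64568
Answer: 5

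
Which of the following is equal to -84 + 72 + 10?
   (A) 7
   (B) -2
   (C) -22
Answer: B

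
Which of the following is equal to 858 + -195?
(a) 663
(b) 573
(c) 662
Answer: a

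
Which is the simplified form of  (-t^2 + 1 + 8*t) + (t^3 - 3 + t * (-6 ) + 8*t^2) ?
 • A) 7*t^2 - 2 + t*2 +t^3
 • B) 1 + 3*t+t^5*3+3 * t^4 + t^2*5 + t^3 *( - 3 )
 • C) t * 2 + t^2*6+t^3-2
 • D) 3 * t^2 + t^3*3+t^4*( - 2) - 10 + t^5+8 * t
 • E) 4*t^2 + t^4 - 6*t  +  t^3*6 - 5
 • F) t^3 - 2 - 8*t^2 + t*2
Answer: A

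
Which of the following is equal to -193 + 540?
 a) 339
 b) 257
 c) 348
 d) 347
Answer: d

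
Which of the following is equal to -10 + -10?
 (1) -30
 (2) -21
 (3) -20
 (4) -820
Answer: 3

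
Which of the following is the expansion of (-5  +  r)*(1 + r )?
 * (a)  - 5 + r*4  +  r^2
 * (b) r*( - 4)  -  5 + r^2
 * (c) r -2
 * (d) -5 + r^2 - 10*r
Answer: b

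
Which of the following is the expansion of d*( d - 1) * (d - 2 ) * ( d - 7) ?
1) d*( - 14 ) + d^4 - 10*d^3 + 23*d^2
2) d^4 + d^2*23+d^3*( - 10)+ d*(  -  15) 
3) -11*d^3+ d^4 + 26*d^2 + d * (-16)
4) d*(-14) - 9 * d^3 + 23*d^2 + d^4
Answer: 1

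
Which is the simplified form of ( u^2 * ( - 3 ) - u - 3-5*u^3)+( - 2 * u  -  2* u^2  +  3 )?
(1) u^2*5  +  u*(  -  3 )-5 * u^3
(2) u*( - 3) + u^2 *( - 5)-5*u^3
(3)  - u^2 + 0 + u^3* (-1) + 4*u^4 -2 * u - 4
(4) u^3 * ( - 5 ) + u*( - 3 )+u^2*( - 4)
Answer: 2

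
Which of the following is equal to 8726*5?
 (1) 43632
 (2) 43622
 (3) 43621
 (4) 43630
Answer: 4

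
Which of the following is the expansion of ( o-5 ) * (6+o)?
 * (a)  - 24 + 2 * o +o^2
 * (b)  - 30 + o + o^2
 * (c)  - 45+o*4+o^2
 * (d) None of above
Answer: b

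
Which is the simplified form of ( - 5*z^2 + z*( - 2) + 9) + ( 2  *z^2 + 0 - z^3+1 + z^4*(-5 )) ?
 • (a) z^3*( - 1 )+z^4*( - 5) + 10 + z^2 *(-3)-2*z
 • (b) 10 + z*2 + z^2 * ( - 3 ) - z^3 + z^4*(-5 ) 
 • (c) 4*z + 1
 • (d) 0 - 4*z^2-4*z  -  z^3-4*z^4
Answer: a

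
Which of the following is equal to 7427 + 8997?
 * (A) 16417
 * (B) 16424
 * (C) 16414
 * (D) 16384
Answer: B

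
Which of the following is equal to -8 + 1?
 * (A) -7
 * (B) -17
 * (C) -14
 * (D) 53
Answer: A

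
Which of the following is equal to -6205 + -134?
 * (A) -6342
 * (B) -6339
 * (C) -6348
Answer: B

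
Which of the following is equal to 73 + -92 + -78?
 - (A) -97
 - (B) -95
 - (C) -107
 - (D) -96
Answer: A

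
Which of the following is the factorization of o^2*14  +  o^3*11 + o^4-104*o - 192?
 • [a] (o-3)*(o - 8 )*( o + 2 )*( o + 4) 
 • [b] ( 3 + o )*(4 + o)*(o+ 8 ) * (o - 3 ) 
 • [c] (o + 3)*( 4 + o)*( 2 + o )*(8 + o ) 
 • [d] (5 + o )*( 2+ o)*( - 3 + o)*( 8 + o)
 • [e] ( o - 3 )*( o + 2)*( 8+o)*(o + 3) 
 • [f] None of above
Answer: f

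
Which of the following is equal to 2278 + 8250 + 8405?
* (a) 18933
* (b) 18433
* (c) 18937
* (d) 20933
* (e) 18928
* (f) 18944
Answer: a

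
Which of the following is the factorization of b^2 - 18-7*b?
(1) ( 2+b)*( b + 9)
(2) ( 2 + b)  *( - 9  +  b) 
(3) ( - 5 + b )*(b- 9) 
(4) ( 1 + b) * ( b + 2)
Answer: 2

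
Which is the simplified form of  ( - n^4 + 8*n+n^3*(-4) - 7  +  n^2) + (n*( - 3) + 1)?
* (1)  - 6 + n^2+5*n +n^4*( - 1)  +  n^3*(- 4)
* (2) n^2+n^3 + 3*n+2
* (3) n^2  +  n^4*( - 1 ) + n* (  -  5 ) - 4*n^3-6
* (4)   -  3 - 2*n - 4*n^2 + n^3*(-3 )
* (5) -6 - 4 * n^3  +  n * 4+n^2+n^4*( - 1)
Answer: 1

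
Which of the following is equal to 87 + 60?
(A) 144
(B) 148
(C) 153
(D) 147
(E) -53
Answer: D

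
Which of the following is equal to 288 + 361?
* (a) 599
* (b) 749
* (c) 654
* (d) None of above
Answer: d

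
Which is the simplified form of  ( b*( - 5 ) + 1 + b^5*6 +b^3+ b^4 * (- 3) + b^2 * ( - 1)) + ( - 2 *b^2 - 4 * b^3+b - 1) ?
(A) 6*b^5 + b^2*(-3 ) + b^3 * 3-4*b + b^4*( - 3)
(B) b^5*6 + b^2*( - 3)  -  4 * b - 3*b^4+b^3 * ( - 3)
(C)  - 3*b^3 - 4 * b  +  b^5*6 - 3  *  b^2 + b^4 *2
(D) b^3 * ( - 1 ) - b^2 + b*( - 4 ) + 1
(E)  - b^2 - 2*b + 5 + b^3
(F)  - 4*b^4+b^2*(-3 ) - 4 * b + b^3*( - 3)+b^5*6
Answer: B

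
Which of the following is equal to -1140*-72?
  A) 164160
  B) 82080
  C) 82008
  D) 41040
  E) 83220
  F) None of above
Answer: B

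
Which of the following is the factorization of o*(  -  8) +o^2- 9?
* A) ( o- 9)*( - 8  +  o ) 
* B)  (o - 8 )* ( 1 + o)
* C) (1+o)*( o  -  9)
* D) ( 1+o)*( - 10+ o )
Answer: C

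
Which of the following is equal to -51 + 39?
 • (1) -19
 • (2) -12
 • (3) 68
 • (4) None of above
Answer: 2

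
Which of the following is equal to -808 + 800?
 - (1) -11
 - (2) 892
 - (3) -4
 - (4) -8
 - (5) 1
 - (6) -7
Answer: 4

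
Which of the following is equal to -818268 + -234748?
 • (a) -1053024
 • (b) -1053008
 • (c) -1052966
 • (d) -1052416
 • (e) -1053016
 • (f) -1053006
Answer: e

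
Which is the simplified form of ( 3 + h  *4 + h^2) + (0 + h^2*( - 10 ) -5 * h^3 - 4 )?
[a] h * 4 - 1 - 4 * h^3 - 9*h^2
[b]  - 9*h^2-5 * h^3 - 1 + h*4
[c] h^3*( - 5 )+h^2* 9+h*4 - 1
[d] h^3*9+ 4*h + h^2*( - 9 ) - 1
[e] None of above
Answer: b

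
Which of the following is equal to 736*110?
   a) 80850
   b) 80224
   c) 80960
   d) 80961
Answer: c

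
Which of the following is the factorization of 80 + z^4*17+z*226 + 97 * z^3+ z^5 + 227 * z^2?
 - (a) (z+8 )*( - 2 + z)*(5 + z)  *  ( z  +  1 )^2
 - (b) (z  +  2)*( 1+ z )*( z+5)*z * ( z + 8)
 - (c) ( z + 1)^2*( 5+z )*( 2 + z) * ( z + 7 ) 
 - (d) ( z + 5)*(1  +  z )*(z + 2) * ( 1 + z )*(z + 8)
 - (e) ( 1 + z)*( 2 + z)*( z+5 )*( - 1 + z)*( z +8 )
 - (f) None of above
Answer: d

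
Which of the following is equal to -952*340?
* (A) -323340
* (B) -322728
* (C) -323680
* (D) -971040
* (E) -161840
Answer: C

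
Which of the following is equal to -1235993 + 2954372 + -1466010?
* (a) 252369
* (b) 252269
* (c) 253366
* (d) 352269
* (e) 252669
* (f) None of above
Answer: a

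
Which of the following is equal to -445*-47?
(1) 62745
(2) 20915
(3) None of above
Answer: 2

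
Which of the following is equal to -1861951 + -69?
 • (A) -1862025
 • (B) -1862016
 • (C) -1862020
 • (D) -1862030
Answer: C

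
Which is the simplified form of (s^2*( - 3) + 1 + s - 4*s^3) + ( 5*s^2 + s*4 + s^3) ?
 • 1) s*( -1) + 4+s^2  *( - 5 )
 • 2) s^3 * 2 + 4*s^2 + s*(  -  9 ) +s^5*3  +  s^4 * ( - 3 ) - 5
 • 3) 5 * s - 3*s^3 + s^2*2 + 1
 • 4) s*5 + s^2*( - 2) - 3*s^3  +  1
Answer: 3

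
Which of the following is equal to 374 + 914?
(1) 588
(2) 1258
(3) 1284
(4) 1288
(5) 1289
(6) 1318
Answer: 4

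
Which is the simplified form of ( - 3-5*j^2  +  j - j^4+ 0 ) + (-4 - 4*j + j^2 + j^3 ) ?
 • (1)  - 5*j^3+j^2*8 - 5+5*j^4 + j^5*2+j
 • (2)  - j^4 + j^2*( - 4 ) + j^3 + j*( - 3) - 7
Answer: 2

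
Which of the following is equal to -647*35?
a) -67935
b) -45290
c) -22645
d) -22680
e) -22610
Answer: c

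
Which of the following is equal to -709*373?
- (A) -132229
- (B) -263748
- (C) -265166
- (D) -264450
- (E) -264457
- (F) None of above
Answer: E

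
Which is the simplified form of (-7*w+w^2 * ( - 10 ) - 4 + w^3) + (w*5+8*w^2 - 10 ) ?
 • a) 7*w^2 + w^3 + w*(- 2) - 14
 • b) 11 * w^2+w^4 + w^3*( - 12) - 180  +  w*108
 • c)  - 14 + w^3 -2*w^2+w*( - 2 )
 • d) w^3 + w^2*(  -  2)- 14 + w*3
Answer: c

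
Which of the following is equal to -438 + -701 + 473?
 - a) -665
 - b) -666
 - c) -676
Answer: b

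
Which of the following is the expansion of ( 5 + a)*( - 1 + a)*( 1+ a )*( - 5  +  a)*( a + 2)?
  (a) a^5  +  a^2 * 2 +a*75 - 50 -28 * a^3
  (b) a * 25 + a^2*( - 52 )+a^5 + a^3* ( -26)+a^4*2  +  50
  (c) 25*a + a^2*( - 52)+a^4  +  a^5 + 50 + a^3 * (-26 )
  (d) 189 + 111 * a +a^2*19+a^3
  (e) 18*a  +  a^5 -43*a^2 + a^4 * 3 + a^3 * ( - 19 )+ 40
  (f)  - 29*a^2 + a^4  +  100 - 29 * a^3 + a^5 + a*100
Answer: b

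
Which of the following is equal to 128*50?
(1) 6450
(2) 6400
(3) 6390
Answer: 2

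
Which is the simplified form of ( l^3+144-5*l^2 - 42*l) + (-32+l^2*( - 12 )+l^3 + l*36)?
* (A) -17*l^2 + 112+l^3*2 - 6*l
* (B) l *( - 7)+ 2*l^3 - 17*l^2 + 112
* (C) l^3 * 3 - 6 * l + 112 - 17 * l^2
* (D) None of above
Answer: A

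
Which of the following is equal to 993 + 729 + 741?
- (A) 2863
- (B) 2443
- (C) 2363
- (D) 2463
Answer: D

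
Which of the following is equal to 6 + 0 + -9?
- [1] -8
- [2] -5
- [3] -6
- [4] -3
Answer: 4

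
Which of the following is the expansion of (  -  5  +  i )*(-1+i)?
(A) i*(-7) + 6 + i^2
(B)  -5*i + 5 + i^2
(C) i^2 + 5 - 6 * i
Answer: C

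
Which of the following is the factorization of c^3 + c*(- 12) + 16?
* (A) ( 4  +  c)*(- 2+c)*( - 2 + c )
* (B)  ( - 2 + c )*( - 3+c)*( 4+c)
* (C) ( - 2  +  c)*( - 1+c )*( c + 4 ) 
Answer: A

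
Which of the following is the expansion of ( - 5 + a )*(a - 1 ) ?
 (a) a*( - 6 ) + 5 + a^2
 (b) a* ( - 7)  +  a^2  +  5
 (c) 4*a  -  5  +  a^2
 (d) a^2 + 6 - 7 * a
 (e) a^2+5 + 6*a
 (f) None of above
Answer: a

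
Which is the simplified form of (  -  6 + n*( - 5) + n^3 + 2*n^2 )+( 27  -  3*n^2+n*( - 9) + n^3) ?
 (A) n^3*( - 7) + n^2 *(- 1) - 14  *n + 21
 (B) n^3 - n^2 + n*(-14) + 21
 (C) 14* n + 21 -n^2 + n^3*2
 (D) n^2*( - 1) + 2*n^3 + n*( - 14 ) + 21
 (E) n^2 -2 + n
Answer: D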